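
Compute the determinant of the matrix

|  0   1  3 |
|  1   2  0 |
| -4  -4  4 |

Expand along column 1:
  − 1 · |1 3; -4 4| = −1·(4 − (-12)) = -16
  + (-4) · |1 3; 2 0| = (-4)·(0 − 6) = 24
Sum: (-16) + (24) = 8

8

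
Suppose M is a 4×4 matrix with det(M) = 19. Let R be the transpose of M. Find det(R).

det(Mᵀ) = det(M).
det(R) = (1)·(19) = 19

19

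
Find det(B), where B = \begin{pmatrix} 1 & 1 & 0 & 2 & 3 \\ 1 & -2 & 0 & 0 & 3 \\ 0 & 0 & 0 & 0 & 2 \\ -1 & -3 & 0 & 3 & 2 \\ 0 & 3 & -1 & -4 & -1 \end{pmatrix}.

Expand along row 3 (it has 4 zeros):
  + (2) · M_35   where M_35 = det([1 1 0 2; 1 -2 0 0; -1 -3 0 3; 0 3 -1 -4]) = -19
det = (+1)·(2)·(-19) = -38

-38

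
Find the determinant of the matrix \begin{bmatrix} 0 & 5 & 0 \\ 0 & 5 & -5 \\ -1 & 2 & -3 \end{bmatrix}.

Expand along row 1:
  − 5 · |0 -5; -1 -3| = −5·(0 − 5) = 25

25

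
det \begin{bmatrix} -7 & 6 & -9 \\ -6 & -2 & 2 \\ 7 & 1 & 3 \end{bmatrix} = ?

176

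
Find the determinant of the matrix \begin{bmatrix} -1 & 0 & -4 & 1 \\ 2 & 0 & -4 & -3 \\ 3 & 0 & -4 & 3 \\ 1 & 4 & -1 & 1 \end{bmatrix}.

Expand along column 2 (it has 3 zeros):
  + (4) · M_42   where M_42 = det([-1 -4 1; 2 -4 -3; 3 -4 3]) = 88
det = (+1)·(4)·(88) = 352

The determinant is 352.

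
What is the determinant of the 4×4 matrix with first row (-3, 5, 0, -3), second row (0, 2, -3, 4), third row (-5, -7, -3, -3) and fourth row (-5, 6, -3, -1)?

78

Expand along row 1 (it has 1 zero):
  + (-3) · M_11   where M_11 = det([2 -3 4; -7 -3 -3; 6 -3 -1]) = 219
  − (5) · M_12   where M_12 = det([0 -3 4; -5 -3 -3; -5 -3 -1]) = -30
  − (-3) · M_14   where M_14 = det([0 2 -3; -5 -7 -3; -5 6 -3]) = 195
det = (+1)·(-3)·(219) + (-1)·(5)·(-30) + (-1)·(-3)·(195) = 78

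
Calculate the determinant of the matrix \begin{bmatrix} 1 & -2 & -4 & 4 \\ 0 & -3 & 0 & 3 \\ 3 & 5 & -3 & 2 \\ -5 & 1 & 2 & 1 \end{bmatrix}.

-378

Expand along row 2 (it has 2 zeros):
  + (-3) · M_22   where M_22 = det([1 -4 4; 3 -3 2; -5 2 1]) = 9
  + (3) · M_24   where M_24 = det([1 -2 -4; 3 5 -3; -5 1 2]) = -117
det = (+1)·(-3)·(9) + (+1)·(3)·(-117) = -378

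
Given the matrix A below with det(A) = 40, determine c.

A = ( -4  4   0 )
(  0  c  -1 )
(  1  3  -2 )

Expanding along the column containing c, det(A) is linear in c: det(A) = (8)·c + (-16).
Set (8)·c + (-16) = 40  ⇒  (8)·c = 56  ⇒  c = 7.

c = 7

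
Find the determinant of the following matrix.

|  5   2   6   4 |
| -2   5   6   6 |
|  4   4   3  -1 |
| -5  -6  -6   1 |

-333

Expand along row 1:
  + (5) · M_11   where M_11 = det([5 6 6; 4 3 -1; -6 -6 1]) = -39
  − (2) · M_12   where M_12 = det([-2 6 6; 4 3 -1; -5 -6 1]) = -42
  + (6) · M_13   where M_13 = det([-2 5 6; 4 4 -1; -5 -6 1]) = -15
  − (4) · M_14   where M_14 = det([-2 5 6; 4 4 3; -5 -6 -6]) = 33
det = (+1)·(5)·(-39) + (-1)·(2)·(-42) + (+1)·(6)·(-15) + (-1)·(4)·(33) = -333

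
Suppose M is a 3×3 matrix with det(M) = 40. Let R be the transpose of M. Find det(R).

det(Mᵀ) = det(M).
det(R) = (1)·(40) = 40

|R| = 40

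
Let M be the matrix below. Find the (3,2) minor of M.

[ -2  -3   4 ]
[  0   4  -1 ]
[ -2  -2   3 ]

Delete row 3 and column 2; the remaining 2×2 submatrix is [-2 4; 0 -1].
Its determinant is (-2)·(-1) − 4·0 = 2.

2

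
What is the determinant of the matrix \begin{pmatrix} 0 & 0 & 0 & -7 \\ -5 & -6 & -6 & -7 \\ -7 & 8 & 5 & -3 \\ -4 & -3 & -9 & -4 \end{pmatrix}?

3255

Expand along row 1 (it has 3 zeros):
  − (-7) · M_14   where M_14 = det([-5 -6 -6; -7 8 5; -4 -3 -9]) = 465
det = (-1)·(-7)·(465) = 3255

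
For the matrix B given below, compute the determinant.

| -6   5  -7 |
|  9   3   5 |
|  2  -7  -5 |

Expand along row 1:
  + (-6) · |3 5; -7 -5| = (-6)·(-15 − (-35)) = -120
  − 5 · |9 5; 2 -5| = −5·(-45 − 10) = 275
  + (-7) · |9 3; 2 -7| = (-7)·(-63 − 6) = 483
Sum: (-120) + (275) + (483) = 638

638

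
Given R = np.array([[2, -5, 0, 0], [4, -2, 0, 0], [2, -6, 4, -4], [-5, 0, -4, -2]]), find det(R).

R is block lower-triangular with a 2×2 block and a 2×2 block on the diagonal, so its determinant equals the product of the determinants of the diagonal blocks.
det of the 2×2 block = 16
det of the 2×2 block = -24
det = (16)·(-24) = -384

-384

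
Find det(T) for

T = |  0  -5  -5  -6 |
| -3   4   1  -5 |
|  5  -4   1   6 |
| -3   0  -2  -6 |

The determinant is -83.

Expand along row 1 (it has 1 zero):
  − (-5) · M_12   where M_12 = det([-3 1 -5; 5 1 6; -3 -2 -6]) = 29
  + (-5) · M_13   where M_13 = det([-3 4 -5; 5 -4 6; -3 0 -6]) = 36
  − (-6) · M_14   where M_14 = det([-3 4 1; 5 -4 1; -3 0 -2]) = -8
det = (-1)·(-5)·(29) + (+1)·(-5)·(36) + (-1)·(-6)·(-8) = -83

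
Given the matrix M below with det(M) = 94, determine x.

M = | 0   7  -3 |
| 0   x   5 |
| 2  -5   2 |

x = 4

Expanding along the column containing x, det(M) is linear in x: det(M) = (6)·x + (70).
Set (6)·x + (70) = 94  ⇒  (6)·x = 24  ⇒  x = 4.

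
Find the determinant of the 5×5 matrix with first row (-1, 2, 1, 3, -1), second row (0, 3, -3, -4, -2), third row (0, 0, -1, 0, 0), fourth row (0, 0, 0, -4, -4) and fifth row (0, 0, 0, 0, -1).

12

The matrix is upper triangular, so the determinant is the product of the diagonal entries:
det = (-1) · (3) · (-1) · (-4) · (-1) = 12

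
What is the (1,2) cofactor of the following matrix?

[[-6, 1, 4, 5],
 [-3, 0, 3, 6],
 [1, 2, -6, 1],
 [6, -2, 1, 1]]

-258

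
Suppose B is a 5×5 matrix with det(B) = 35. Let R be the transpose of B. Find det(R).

det(R) = 35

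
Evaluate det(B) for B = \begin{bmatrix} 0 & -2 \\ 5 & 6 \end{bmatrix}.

10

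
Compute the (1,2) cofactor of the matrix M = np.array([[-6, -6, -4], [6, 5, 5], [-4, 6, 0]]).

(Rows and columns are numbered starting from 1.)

Delete row 1 and column 2; the remaining 2×2 submatrix is [6 5; -4 0].
Its determinant is 6·0 − 5·(-4) = 20.
The cofactor carries sign (−1)^(1+2) = −1, so C_{1,2} = −(20) = -20.

The cofactor is -20.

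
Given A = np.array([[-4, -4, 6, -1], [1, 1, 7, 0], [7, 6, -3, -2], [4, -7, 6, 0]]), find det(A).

Expand along column 4 (it has 2 zeros):
  − (-1) · M_14   where M_14 = det([1 1 7; 7 6 -3; 4 -7 6]) = -550
  − (-2) · M_34   where M_34 = det([-4 -4 6; 1 1 7; 4 -7 6]) = -374
det = (-1)·(-1)·(-550) + (-1)·(-2)·(-374) = -1298

-1298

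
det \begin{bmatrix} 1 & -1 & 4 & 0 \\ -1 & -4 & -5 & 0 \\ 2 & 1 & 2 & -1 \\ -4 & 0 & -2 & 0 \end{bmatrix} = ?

-74

Expand along column 4 (it has 3 zeros):
  − (-1) · M_34   where M_34 = det([1 -1 4; -1 -4 -5; -4 0 -2]) = -74
det = (-1)·(-1)·(-74) = -74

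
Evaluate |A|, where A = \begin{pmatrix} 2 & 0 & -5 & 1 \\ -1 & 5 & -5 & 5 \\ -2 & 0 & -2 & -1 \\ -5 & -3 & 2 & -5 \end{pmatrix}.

Expand along column 2 (it has 2 zeros):
  + (5) · M_22   where M_22 = det([2 -5 1; -2 -2 -1; -5 2 -5]) = 35
  + (-3) · M_42   where M_42 = det([2 -5 1; -1 -5 5; -2 -2 -1]) = 77
det = (+1)·(5)·(35) + (+1)·(-3)·(77) = -56

The determinant is -56.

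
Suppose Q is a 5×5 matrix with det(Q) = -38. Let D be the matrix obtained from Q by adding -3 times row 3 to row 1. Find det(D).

-38

Adding a multiple of one row to another leaves the determinant unchanged.
det(D) = (1)·(-38) = -38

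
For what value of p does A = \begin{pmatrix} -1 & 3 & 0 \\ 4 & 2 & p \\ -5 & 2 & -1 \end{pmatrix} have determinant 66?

Expanding along the row containing p, det(A) is linear in p: det(A) = (-13)·p + (14).
Set (-13)·p + (14) = 66  ⇒  (-13)·p = 52  ⇒  p = -4.

p = -4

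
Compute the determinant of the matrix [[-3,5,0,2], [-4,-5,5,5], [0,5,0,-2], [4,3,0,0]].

490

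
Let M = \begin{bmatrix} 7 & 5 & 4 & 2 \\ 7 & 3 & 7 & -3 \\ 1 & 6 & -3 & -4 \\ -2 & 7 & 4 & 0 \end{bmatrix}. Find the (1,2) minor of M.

Delete row 1 and column 2; the remaining 3×3 submatrix is [7 7 -3; 1 -3 -4; -2 4 0].
Its determinant is 174.

174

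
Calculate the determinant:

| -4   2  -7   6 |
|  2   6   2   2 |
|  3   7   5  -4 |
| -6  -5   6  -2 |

-2074

Expand along row 1:
  + (-4) · M_11   where M_11 = det([6 2 2; 7 5 -4; -5 6 -2]) = 286
  − (2) · M_12   where M_12 = det([2 2 2; 3 5 -4; -6 6 -2]) = 184
  + (-7) · M_13   where M_13 = det([2 6 2; 3 7 -4; -6 -5 -2]) = 166
  − (6) · M_14   where M_14 = det([2 6 2; 3 7 5; -6 -5 6]) = -100
det = (+1)·(-4)·(286) + (-1)·(2)·(184) + (+1)·(-7)·(166) + (-1)·(6)·(-100) = -2074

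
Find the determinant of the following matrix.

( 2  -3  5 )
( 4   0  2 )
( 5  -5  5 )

-50

Expand along column 2:
  − (-3) · |4 2; 5 5| = −(-3)·(20 − 10) = 30
  − (-5) · |2 5; 4 2| = −(-5)·(4 − 20) = -80
Sum: (30) + (-80) = -50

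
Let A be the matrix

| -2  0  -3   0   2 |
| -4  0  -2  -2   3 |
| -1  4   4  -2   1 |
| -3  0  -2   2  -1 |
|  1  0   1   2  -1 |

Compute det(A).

Expand along column 2 (it has 4 zeros):
  − (4) · M_32   where M_32 = det([-2 -3 0 2; -4 -2 -2 3; -3 -2 2 -1; 1 1 2 -1]) = -44
det = (-1)·(4)·(-44) = 176

The determinant is 176.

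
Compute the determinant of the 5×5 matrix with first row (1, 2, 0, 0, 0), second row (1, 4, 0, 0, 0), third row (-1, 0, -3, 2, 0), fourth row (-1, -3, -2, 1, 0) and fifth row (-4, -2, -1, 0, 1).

The matrix is block lower-triangular with a 2×2 block and a 3×3 block on the diagonal, so its determinant equals the product of the determinants of the diagonal blocks.
det of the 2×2 block = 2
det of the 3×3 block = 1
det = (2)·(1) = 2

2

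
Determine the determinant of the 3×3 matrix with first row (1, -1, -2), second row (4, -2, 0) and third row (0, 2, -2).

Expand along row 2:
  − 4 · |-1 -2; 2 -2| = −4·(2 − (-4)) = -24
  + (-2) · |1 -2; 0 -2| = (-2)·(-2 − 0) = 4
Sum: (-24) + (4) = -20

-20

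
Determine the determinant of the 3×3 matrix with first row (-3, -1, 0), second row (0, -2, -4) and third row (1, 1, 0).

-8

Expand along column 3:
  − (-4) · |-3 -1; 1 1| = −(-4)·(-3 − (-1)) = -8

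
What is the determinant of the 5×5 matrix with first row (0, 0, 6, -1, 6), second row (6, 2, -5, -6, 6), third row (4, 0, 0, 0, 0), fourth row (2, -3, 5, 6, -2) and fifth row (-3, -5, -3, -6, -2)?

-6080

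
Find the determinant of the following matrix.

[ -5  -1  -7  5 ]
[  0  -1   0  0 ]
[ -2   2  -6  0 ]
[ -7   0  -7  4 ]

The determinant is 76.

Expand along row 2 (it has 3 zeros):
  + (-1) · M_22   where M_22 = det([-5 -7 5; -2 -6 0; -7 -7 4]) = -76
det = (+1)·(-1)·(-76) = 76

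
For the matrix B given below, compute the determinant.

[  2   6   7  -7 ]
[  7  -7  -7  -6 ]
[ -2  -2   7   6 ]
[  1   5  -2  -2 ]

Expand along row 1:
  + (2) · M_11   where M_11 = det([-7 -7 -6; -2 7 6; 5 -2 -2]) = 18
  − (6) · M_12   where M_12 = det([7 -7 -6; -2 7 6; 1 -2 -2]) = -10
  + (7) · M_13   where M_13 = det([7 -7 -6; -2 -2 6; 1 5 -2]) = -148
  − (-7) · M_14   where M_14 = det([7 -7 -7; -2 -2 7; 1 5 -2]) = -182
det = (+1)·(2)·(18) + (-1)·(6)·(-10) + (+1)·(7)·(-148) + (-1)·(-7)·(-182) = -2214

-2214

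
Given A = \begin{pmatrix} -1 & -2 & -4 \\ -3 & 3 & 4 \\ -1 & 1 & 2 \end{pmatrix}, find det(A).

-6

Expand along row 1:
  + (-1) · |3 4; 1 2| = (-1)·(6 − 4) = -2
  − (-2) · |-3 4; -1 2| = −(-2)·(-6 − (-4)) = -4
  + (-4) · |-3 3; -1 1| = (-4)·(-3 − (-3)) = 0
Sum: (-2) + (-4) + (0) = -6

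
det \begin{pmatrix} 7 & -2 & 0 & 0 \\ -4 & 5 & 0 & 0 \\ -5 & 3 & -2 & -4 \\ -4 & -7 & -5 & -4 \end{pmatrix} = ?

-324

The matrix is block lower-triangular with a 2×2 block and a 2×2 block on the diagonal, so its determinant equals the product of the determinants of the diagonal blocks.
det of the 2×2 block = 27
det of the 2×2 block = -12
det = (27)·(-12) = -324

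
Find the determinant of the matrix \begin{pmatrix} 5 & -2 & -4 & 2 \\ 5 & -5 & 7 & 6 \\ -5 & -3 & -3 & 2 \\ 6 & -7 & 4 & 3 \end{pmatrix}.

The determinant is -1780.

Expand along row 1:
  + (5) · M_11   where M_11 = det([-5 7 6; -3 -3 2; -7 4 3]) = -148
  − (-2) · M_12   where M_12 = det([5 7 6; -5 -3 2; 6 4 3]) = 92
  + (-4) · M_13   where M_13 = det([5 -5 6; -5 -3 2; 6 -7 3]) = 208
  − (2) · M_14   where M_14 = det([5 -5 7; -5 -3 -3; 6 -7 4]) = 196
det = (+1)·(5)·(-148) + (-1)·(-2)·(92) + (+1)·(-4)·(208) + (-1)·(2)·(196) = -1780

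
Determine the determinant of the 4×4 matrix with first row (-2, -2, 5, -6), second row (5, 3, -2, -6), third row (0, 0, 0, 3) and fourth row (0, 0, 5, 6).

-60

The matrix is block upper-triangular with a 2×2 block and a 2×2 block on the diagonal, so its determinant equals the product of the determinants of the diagonal blocks.
det of the 2×2 block = 4
det of the 2×2 block = -15
det = (4)·(-15) = -60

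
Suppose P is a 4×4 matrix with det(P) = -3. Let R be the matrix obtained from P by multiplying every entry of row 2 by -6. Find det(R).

Scaling one row by -6 multiplies the determinant by -6.
det(R) = (-6)·(-3) = 18

det(R) = 18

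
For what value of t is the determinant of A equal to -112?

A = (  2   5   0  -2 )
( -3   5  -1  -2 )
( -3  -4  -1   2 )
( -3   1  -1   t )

Expanding along the column containing t, det(A) is linear in t: det(A) = (-18)·t + (-4).
Set (-18)·t + (-4) = -112  ⇒  (-18)·t = -108  ⇒  t = 6.

t = 6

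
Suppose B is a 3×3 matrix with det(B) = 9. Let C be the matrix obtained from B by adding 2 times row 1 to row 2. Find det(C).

Adding a multiple of one row to another leaves the determinant unchanged.
det(C) = (1)·(9) = 9

9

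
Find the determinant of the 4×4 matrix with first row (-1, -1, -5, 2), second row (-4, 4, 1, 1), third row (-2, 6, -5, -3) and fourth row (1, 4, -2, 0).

Expand along row 4 (it has 1 zero):
  − (1) · M_41   where M_41 = det([-1 -5 2; 4 1 1; 6 -5 -3]) = -144
  + (4) · M_42   where M_42 = det([-1 -5 2; -4 1 1; -2 -5 -3]) = 112
  − (-2) · M_43   where M_43 = det([-1 -1 2; -4 4 1; -2 6 -3]) = 0
det = (-1)·(1)·(-144) + (+1)·(4)·(112) + (-1)·(-2)·(0) = 592

592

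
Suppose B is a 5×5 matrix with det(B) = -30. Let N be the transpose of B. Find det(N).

det(Bᵀ) = det(B).
det(N) = (1)·(-30) = -30

The determinant is -30.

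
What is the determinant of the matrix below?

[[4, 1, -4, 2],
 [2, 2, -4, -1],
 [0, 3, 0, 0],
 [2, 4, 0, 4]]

24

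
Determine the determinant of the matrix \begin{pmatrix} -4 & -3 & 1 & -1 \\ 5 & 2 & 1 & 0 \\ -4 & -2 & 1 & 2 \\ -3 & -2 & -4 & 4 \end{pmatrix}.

Expand along row 2 (it has 1 zero):
  − (5) · M_21   where M_21 = det([-3 1 -1; -2 1 2; -2 -4 4]) = -42
  + (2) · M_22   where M_22 = det([-4 1 -1; -4 1 2; -3 -4 4]) = -57
  − (1) · M_23   where M_23 = det([-4 -3 -1; -4 -2 2; -3 -2 4]) = -16
det = (-1)·(5)·(-42) + (+1)·(2)·(-57) + (-1)·(1)·(-16) = 112

112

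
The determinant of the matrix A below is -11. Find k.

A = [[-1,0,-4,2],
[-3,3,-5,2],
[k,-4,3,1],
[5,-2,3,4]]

4

Expanding along the column containing k, det(A) is linear in k: det(A) = (62)·k + (-259).
Set (62)·k + (-259) = -11  ⇒  (62)·k = 248  ⇒  k = 4.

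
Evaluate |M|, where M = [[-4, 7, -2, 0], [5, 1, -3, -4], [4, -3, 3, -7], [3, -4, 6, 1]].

Expand along row 1 (it has 1 zero):
  + (-4) · M_11   where M_11 = det([1 -3 -4; -3 3 -7; -4 6 1]) = -24
  − (7) · M_12   where M_12 = det([5 -3 -4; 4 3 -7; 3 6 1]) = 240
  + (-2) · M_13   where M_13 = det([5 1 -4; 4 -3 -7; 3 -4 1]) = -152
det = (+1)·(-4)·(-24) + (-1)·(7)·(240) + (+1)·(-2)·(-152) = -1280

det(M) = -1280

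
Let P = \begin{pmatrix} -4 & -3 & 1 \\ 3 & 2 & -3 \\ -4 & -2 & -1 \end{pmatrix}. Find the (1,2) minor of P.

The minor is -15.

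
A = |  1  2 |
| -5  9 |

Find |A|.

det(A) = 1·9 − 2·(-5) = 9 − (-10) = 19

The determinant is 19.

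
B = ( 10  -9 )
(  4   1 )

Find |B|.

det(B) = 46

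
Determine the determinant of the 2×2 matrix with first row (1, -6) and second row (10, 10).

70

det = 1·10 − (-6)·10 = 10 − (-60) = 70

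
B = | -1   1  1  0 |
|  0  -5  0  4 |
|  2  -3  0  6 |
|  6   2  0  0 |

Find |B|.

Expand along column 3 (it has 3 zeros):
  + (1) · M_13   where M_13 = det([0 -5 4; 2 -3 6; 6 2 0]) = -92
det = (+1)·(1)·(-92) = -92

-92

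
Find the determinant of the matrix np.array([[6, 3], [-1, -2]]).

-9

det = 6·(-2) − 3·(-1) = -12 − (-3) = -9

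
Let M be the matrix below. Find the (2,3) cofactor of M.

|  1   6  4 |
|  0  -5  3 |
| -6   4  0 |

Delete row 2 and column 3; the remaining 2×2 submatrix is [1 6; -6 4].
Its determinant is 1·4 − 6·(-6) = 40.
The cofactor carries sign (−1)^(2+3) = −1, so C_{2,3} = −(40) = -40.

-40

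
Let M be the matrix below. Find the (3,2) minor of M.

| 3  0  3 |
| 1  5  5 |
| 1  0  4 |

Delete row 3 and column 2; the remaining 2×2 submatrix is [3 3; 1 5].
Its determinant is 3·5 − 3·1 = 12.

12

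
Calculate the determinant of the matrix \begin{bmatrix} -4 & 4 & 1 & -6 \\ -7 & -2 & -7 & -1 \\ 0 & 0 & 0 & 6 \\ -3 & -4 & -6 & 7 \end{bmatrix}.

Expand along row 3 (it has 3 zeros):
  − (6) · M_34   where M_34 = det([-4 4 1; -7 -2 -7; -3 -4 -6]) = 2
det = (-1)·(6)·(2) = -12

-12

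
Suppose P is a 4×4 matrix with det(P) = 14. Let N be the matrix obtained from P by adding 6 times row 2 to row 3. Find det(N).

14

Adding a multiple of one row to another leaves the determinant unchanged.
det(N) = (1)·(14) = 14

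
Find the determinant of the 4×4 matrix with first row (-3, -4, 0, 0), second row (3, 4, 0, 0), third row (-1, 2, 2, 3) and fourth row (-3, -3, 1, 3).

The matrix is block lower-triangular with a 2×2 block and a 2×2 block on the diagonal, so its determinant equals the product of the determinants of the diagonal blocks.
det of the 2×2 block = 0
det of the 2×2 block = 3
det = (0)·(3) = 0

0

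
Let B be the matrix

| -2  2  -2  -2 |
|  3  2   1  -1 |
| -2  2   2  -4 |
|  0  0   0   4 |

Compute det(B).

Expand along row 4 (it has 3 zeros):
  + (4) · M_44   where M_44 = det([-2 2 -2; 3 2 1; -2 2 2]) = -40
det = (+1)·(4)·(-40) = -160

|B| = -160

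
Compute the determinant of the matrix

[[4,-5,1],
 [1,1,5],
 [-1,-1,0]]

The determinant is 45.

Expand along column 3:
  + 1 · |1 1; -1 -1| = 1·(-1 − (-1)) = 0
  − 5 · |4 -5; -1 -1| = −5·(-4 − 5) = 45
Sum: (0) + (45) = 45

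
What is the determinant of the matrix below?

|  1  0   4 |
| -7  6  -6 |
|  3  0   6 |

Expand along column 2:
  + 6 · |1 4; 3 6| = 6·(6 − 12) = -36

-36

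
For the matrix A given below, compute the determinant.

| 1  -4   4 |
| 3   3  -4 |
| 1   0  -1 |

Expand along column 2:
  − (-4) · |3 -4; 1 -1| = −(-4)·(-3 − (-4)) = 4
  + 3 · |1 4; 1 -1| = 3·(-1 − 4) = -15
Sum: (4) + (-15) = -11

|A| = -11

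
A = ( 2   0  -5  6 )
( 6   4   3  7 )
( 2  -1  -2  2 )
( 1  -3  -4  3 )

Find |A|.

153

Expand along row 1 (it has 1 zero):
  + (2) · M_11   where M_11 = det([4 3 7; -1 -2 2; -3 -4 3]) = -15
  + (-5) · M_13   where M_13 = det([6 4 7; 2 -1 2; 1 -3 3]) = -33
  − (6) · M_14   where M_14 = det([6 4 3; 2 -1 -2; 1 -3 -4]) = -3
det = (+1)·(2)·(-15) + (+1)·(-5)·(-33) + (-1)·(6)·(-3) = 153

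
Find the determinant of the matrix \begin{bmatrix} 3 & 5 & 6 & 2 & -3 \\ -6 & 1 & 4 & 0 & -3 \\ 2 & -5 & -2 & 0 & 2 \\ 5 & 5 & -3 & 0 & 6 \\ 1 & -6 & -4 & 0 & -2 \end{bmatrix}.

Expand along column 4 (it has 4 zeros):
  − (2) · M_14   where M_14 = det([-6 1 4 -3; 2 -5 -2 2; 5 5 -3 6; 1 -6 -4 -2]) = 385
det = (-1)·(2)·(385) = -770

-770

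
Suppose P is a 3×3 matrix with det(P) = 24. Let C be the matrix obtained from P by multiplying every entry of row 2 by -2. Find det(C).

Scaling one row by -2 multiplies the determinant by -2.
det(C) = (-2)·(24) = -48

The determinant is -48.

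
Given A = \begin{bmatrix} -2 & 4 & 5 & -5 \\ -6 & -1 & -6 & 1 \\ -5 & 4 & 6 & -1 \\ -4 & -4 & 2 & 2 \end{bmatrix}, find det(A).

Expand along row 1:
  + (-2) · M_11   where M_11 = det([-1 -6 1; 4 6 -1; -4 2 2]) = 42
  − (4) · M_12   where M_12 = det([-6 -6 1; -5 6 -1; -4 2 2]) = -154
  + (5) · M_13   where M_13 = det([-6 -1 1; -5 4 -1; -4 -4 2]) = -2
  − (-5) · M_14   where M_14 = det([-6 -1 -6; -5 4 6; -4 -4 2]) = -394
det = (+1)·(-2)·(42) + (-1)·(4)·(-154) + (+1)·(5)·(-2) + (-1)·(-5)·(-394) = -1448

|A| = -1448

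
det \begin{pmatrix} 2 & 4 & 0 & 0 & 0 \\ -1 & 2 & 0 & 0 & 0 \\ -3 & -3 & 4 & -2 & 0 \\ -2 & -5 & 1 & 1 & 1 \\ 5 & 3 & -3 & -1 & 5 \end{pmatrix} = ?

320

The matrix is block lower-triangular with a 2×2 block and a 3×3 block on the diagonal, so its determinant equals the product of the determinants of the diagonal blocks.
det of the 2×2 block = 8
det of the 3×3 block = 40
det = (8)·(40) = 320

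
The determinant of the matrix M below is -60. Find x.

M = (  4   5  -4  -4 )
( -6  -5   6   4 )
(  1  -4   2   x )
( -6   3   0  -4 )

Expanding along the row containing x, det(M) is linear in x: det(M) = (60)·x + (-240).
Set (60)·x + (-240) = -60  ⇒  (60)·x = 180  ⇒  x = 3.

3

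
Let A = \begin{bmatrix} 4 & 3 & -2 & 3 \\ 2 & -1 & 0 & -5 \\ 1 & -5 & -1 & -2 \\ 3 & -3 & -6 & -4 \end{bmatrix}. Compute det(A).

Expand along row 2 (it has 1 zero):
  − (2) · M_21   where M_21 = det([3 -2 3; -5 -1 -2; -3 -6 -4]) = 85
  + (-1) · M_22   where M_22 = det([4 -2 3; 1 -1 -2; 3 -6 -4]) = -37
  + (-5) · M_24   where M_24 = det([4 3 -2; 1 -5 -1; 3 -3 -6]) = 93
det = (-1)·(2)·(85) + (+1)·(-1)·(-37) + (+1)·(-5)·(93) = -598

The determinant is -598.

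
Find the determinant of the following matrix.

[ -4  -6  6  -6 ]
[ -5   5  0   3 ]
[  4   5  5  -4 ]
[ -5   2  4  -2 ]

Expand along row 2 (it has 1 zero):
  − (-5) · M_21   where M_21 = det([-6 6 -6; 5 5 -4; 2 4 -2]) = -84
  + (5) · M_22   where M_22 = det([-4 6 -6; 4 5 -4; -5 4 -2]) = -102
  + (3) · M_24   where M_24 = det([-4 -6 6; 4 5 5; -5 2 4]) = 404
det = (-1)·(-5)·(-84) + (+1)·(5)·(-102) + (+1)·(3)·(404) = 282

282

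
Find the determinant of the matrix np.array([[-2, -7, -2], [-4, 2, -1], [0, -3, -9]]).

Expand along column 1:
  + (-2) · |2 -1; -3 -9| = (-2)·(-18 − 3) = 42
  − (-4) · |-7 -2; -3 -9| = −(-4)·(63 − 6) = 228
Sum: (42) + (228) = 270

The determinant is 270.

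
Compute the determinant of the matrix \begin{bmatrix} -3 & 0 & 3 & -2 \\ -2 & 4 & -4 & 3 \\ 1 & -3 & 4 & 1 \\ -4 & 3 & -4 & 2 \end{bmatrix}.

Expand along row 1 (it has 1 zero):
  + (-3) · M_11   where M_11 = det([4 -4 3; -3 4 1; 3 -4 2]) = 12
  + (3) · M_13   where M_13 = det([-2 4 3; 1 -3 1; -4 3 2]) = -33
  − (-2) · M_14   where M_14 = det([-2 4 -4; 1 -3 4; -4 3 -4]) = -12
det = (+1)·(-3)·(12) + (+1)·(3)·(-33) + (-1)·(-2)·(-12) = -159

-159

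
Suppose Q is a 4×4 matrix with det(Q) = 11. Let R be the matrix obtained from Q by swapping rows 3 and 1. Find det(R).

-11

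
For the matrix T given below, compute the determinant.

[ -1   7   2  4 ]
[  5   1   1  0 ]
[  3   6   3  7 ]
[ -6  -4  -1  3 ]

Expand along row 2 (it has 1 zero):
  − (5) · M_21   where M_21 = det([7 2 4; 6 3 7; -4 -1 3]) = 44
  + (1) · M_22   where M_22 = det([-1 2 4; 3 3 7; -6 -1 3]) = -58
  − (1) · M_23   where M_23 = det([-1 7 4; 3 6 7; -6 -4 3]) = -307
det = (-1)·(5)·(44) + (+1)·(1)·(-58) + (-1)·(1)·(-307) = 29

29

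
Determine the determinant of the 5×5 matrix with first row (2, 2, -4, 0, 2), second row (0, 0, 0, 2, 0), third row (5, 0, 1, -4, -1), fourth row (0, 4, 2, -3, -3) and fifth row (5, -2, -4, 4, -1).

The determinant is 948.

Expand along row 2 (it has 4 zeros):
  + (2) · M_24   where M_24 = det([2 2 -4 2; 5 0 1 -1; 0 4 2 -3; 5 -2 -4 -1]) = 474
det = (+1)·(2)·(474) = 948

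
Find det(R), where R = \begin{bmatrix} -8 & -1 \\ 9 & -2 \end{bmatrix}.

det(R) = (-8)·(-2) − (-1)·9 = 16 − (-9) = 25

det(R) = 25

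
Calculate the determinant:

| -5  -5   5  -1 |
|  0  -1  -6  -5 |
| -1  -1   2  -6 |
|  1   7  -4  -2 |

Expand along row 2 (it has 1 zero):
  + (-1) · M_22   where M_22 = det([-5 5 -1; -1 2 -6; 1 -4 -2]) = 98
  − (-6) · M_23   where M_23 = det([-5 -5 -1; -1 -1 -6; 1 7 -2]) = -174
  + (-5) · M_24   where M_24 = det([-5 -5 5; -1 -1 2; 1 7 -4]) = 30
det = (+1)·(-1)·(98) + (-1)·(-6)·(-174) + (+1)·(-5)·(30) = -1292

The determinant is -1292.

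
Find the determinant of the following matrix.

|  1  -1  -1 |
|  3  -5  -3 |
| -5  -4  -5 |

Expand along column 1:
  + 1 · |-5 -3; -4 -5| = 1·(25 − 12) = 13
  − 3 · |-1 -1; -4 -5| = −3·(5 − 4) = -3
  + (-5) · |-1 -1; -5 -3| = (-5)·(3 − 5) = 10
Sum: (13) + (-3) + (10) = 20

20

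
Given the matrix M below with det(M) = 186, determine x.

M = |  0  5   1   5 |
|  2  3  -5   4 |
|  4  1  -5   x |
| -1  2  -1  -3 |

Expanding along the column containing x, det(M) is linear in x: det(M) = (-42)·x + (396).
Set (-42)·x + (396) = 186  ⇒  (-42)·x = -210  ⇒  x = 5.

5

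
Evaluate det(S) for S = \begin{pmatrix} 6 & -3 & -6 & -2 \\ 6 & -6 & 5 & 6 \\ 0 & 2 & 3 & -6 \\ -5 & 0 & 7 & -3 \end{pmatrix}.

det(S) = 2194

Expand along row 3 (it has 1 zero):
  − (2) · M_32   where M_32 = det([6 -6 -2; 6 5 6; -5 7 -3]) = -404
  + (3) · M_33   where M_33 = det([6 -3 -2; 6 -6 6; -5 0 -3]) = 204
  − (-6) · M_34   where M_34 = det([6 -3 -6; 6 -6 5; -5 0 7]) = 129
det = (-1)·(2)·(-404) + (+1)·(3)·(204) + (-1)·(-6)·(129) = 2194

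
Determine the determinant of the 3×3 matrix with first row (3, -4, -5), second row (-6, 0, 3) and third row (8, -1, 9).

-333

Expand along column 2:
  − (-4) · |-6 3; 8 9| = −(-4)·(-54 − 24) = -312
  − (-1) · |3 -5; -6 3| = −(-1)·(9 − 30) = -21
Sum: (-312) + (-21) = -333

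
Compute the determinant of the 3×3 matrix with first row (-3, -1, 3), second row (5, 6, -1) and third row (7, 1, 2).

Expand along column 1:
  + (-3) · |6 -1; 1 2| = (-3)·(12 − (-1)) = -39
  − 5 · |-1 3; 1 2| = −5·(-2 − 3) = 25
  + 7 · |-1 3; 6 -1| = 7·(1 − 18) = -119
Sum: (-39) + (25) + (-119) = -133

-133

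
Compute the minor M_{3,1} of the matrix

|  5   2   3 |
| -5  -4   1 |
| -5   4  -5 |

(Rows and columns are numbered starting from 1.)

Delete row 3 and column 1; the remaining 2×2 submatrix is [2 3; -4 1].
Its determinant is 2·1 − 3·(-4) = 14.

The minor is 14.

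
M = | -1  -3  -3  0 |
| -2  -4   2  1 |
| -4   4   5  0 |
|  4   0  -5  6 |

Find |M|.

det(M) = 632

Expand along column 4 (it has 2 zeros):
  + (1) · M_24   where M_24 = det([-1 -3 -3; -4 4 5; 4 0 -5]) = 68
  + (6) · M_44   where M_44 = det([-1 -3 -3; -2 -4 2; -4 4 5]) = 94
det = (+1)·(1)·(68) + (+1)·(6)·(94) = 632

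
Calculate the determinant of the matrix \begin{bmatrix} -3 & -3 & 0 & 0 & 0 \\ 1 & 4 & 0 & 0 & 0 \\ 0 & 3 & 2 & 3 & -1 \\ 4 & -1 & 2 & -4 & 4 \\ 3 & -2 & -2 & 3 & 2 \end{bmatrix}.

The matrix is block lower-triangular with a 2×2 block and a 3×3 block on the diagonal, so its determinant equals the product of the determinants of the diagonal blocks.
det of the 2×2 block = -9
det of the 3×3 block = -74
det = (-9)·(-74) = 666

666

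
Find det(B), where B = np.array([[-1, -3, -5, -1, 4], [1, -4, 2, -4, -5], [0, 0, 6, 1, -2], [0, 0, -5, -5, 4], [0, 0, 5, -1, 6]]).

B is block upper-triangular with a 2×2 block and a 3×3 block on the diagonal, so its determinant equals the product of the determinants of the diagonal blocks.
det of the 2×2 block = 7
det of the 3×3 block = -166
det = (7)·(-166) = -1162

-1162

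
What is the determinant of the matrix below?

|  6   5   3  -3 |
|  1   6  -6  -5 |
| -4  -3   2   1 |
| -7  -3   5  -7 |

The determinant is -835.

Expand along row 1:
  + (6) · M_11   where M_11 = det([6 -6 -5; -3 2 1; -3 5 -7]) = 75
  − (5) · M_12   where M_12 = det([1 -6 -5; -4 2 1; -7 5 -7]) = 221
  + (3) · M_13   where M_13 = det([1 6 -5; -4 -3 1; -7 -3 -7]) = -141
  − (-3) · M_14   where M_14 = det([1 6 -6; -4 -3 2; -7 -3 5]) = 81
det = (+1)·(6)·(75) + (-1)·(5)·(221) + (+1)·(3)·(-141) + (-1)·(-3)·(81) = -835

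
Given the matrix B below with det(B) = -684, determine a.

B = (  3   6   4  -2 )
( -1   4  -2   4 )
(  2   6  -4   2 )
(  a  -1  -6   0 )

a = 6

Expanding along the row containing a, det(B) is linear in a: det(B) = (-144)·a + (180).
Set (-144)·a + (180) = -684  ⇒  (-144)·a = -864  ⇒  a = 6.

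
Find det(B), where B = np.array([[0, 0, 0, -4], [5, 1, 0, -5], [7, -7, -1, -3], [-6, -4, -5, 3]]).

Expand along row 1 (it has 3 zeros):
  − (-4) · M_14   where M_14 = det([5 1 0; 7 -7 -1; -6 -4 -5]) = 196
det = (-1)·(-4)·(196) = 784

det(B) = 784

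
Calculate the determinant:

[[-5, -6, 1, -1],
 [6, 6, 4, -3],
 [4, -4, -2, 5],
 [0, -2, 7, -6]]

114

Expand along row 4 (it has 1 zero):
  + (-2) · M_42   where M_42 = det([-5 1 -1; 6 4 -3; 4 -2 5]) = -84
  − (7) · M_43   where M_43 = det([-5 -6 -1; 6 6 -3; 4 -4 5]) = 210
  + (-6) · M_44   where M_44 = det([-5 -6 1; 6 6 4; 4 -4 -2]) = -236
det = (+1)·(-2)·(-84) + (-1)·(7)·(210) + (+1)·(-6)·(-236) = 114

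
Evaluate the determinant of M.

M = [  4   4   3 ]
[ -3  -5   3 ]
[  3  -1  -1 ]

Expand along column 1:
  + 4 · |-5 3; -1 -1| = 4·(5 − (-3)) = 32
  − (-3) · |4 3; -1 -1| = −(-3)·(-4 − (-3)) = -3
  + 3 · |4 3; -5 3| = 3·(12 − (-15)) = 81
Sum: (32) + (-3) + (81) = 110

det(M) = 110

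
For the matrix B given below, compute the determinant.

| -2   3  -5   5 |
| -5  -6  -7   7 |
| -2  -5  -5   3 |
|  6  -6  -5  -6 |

Expand along row 1:
  + (-2) · M_11   where M_11 = det([-6 -7 7; -5 -5 3; -6 -5 -6]) = 31
  − (3) · M_12   where M_12 = det([-5 -7 7; -2 -5 3; 6 -5 -6]) = 13
  + (-5) · M_13   where M_13 = det([-5 -6 7; -2 -5 3; 6 -6 -6]) = 18
  − (5) · M_14   where M_14 = det([-5 -6 -7; -2 -5 -5; 6 -6 -5]) = -29
det = (+1)·(-2)·(31) + (-1)·(3)·(13) + (+1)·(-5)·(18) + (-1)·(5)·(-29) = -46

The determinant is -46.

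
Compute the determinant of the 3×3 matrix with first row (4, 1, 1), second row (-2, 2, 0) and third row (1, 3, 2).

Expand along column 3:
  + 1 · |-2 2; 1 3| = 1·(-6 − 2) = -8
  + 2 · |4 1; -2 2| = 2·(8 − (-2)) = 20
Sum: (-8) + (20) = 12

12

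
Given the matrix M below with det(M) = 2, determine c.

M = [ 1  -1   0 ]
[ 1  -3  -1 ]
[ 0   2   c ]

c = 0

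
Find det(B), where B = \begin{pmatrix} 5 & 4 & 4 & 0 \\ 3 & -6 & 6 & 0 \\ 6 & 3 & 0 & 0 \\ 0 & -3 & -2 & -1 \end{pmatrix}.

-234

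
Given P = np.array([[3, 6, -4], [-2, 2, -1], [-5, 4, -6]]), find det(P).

Expand along row 1:
  + 3 · |2 -1; 4 -6| = 3·(-12 − (-4)) = -24
  − 6 · |-2 -1; -5 -6| = −6·(12 − 5) = -42
  + (-4) · |-2 2; -5 4| = (-4)·(-8 − (-10)) = -8
Sum: (-24) + (-42) + (-8) = -74

det(P) = -74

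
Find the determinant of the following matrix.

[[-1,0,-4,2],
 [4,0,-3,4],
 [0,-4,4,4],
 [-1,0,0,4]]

344

Expand along column 2 (it has 3 zeros):
  − (-4) · M_32   where M_32 = det([-1 -4 2; 4 -3 4; -1 0 4]) = 86
det = (-1)·(-4)·(86) = 344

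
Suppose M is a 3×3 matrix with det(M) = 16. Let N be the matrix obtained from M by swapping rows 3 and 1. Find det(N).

Swapping two rows multiplies the determinant by −1.
det(N) = (-1)·(16) = -16

det(N) = -16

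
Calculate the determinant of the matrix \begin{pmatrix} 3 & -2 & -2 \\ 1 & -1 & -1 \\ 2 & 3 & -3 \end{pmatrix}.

Expand along column 1:
  + 3 · |-1 -1; 3 -3| = 3·(3 − (-3)) = 18
  − 1 · |-2 -2; 3 -3| = −1·(6 − (-6)) = -12
  + 2 · |-2 -2; -1 -1| = 2·(2 − 2) = 0
Sum: (18) + (-12) + (0) = 6

6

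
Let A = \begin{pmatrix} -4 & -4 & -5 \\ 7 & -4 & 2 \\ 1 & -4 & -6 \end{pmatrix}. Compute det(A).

det(A) = -184

Expand along row 1:
  + (-4) · |-4 2; -4 -6| = (-4)·(24 − (-8)) = -128
  − (-4) · |7 2; 1 -6| = −(-4)·(-42 − 2) = -176
  + (-5) · |7 -4; 1 -4| = (-5)·(-28 − (-4)) = 120
Sum: (-128) + (-176) + (120) = -184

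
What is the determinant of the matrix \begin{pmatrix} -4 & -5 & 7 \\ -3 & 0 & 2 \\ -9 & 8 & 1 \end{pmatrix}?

-29

Expand along row 2:
  − (-3) · |-5 7; 8 1| = −(-3)·(-5 − 56) = -183
  − 2 · |-4 -5; -9 8| = −2·(-32 − 45) = 154
Sum: (-183) + (154) = -29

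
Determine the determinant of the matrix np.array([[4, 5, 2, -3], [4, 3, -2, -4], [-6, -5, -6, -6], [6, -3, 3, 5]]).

-1030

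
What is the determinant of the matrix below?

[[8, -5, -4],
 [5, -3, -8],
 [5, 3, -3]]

269

Expand along row 1:
  + 8 · |-3 -8; 3 -3| = 8·(9 − (-24)) = 264
  − (-5) · |5 -8; 5 -3| = −(-5)·(-15 − (-40)) = 125
  + (-4) · |5 -3; 5 3| = (-4)·(15 − (-15)) = -120
Sum: (264) + (125) + (-120) = 269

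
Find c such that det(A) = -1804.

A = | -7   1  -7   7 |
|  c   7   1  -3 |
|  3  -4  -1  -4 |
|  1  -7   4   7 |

Expanding along the row containing c, det(A) is linear in c: det(A) = (544)·c + (372).
Set (544)·c + (372) = -1804  ⇒  (544)·c = -2176  ⇒  c = -4.

-4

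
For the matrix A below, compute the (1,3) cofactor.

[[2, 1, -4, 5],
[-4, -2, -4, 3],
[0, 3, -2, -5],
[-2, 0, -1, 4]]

-50

Delete row 1 and column 3; the remaining 3×3 submatrix is [-4 -2 3; 0 3 -5; -2 0 4].
Its determinant is -50.
The cofactor carries sign (−1)^(1+3) = +1, so C_{1,3} = +(-50) = -50.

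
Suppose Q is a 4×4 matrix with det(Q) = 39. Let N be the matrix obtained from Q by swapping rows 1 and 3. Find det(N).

Swapping two rows multiplies the determinant by −1.
det(N) = (-1)·(39) = -39

The determinant is -39.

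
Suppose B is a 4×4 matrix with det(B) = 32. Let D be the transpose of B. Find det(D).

The determinant is 32.

det(Bᵀ) = det(B).
det(D) = (1)·(32) = 32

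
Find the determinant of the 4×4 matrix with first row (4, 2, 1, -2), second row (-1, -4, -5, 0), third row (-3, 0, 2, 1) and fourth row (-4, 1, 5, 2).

Expand along row 2 (it has 1 zero):
  − (-1) · M_21   where M_21 = det([2 1 -2; 0 2 1; 1 5 2]) = 3
  + (-4) · M_22   where M_22 = det([4 1 -2; -3 2 1; -4 5 2]) = 12
  − (-5) · M_23   where M_23 = det([4 2 -2; -3 0 1; -4 1 2]) = 6
det = (-1)·(-1)·(3) + (+1)·(-4)·(12) + (-1)·(-5)·(6) = -15

-15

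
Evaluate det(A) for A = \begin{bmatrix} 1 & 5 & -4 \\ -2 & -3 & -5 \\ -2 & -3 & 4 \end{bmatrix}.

|A| = 63

Expand along column 1:
  + 1 · |-3 -5; -3 4| = 1·(-12 − 15) = -27
  − (-2) · |5 -4; -3 4| = −(-2)·(20 − 12) = 16
  + (-2) · |5 -4; -3 -5| = (-2)·(-25 − 12) = 74
Sum: (-27) + (16) + (74) = 63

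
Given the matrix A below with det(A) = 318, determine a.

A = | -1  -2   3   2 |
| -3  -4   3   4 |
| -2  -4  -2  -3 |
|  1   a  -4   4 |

Expanding along the row containing a, det(A) is linear in a: det(A) = (-26)·a + (162).
Set (-26)·a + (162) = 318  ⇒  (-26)·a = 156  ⇒  a = -6.

a = -6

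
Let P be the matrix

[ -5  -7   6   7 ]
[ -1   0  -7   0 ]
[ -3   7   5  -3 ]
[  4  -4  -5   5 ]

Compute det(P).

The determinant is -2049.

Expand along row 2 (it has 2 zeros):
  − (-1) · M_21   where M_21 = det([-7 6 7; 7 5 -3; -4 -5 5]) = -313
  − (-7) · M_23   where M_23 = det([-5 -7 7; -3 7 -3; 4 -4 5]) = -248
det = (-1)·(-1)·(-313) + (-1)·(-7)·(-248) = -2049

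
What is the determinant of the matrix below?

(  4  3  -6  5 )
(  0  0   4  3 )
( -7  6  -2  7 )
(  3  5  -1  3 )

The determinant is 1713.

Expand along row 2 (it has 2 zeros):
  − (4) · M_23   where M_23 = det([4 3 5; -7 6 7; 3 5 3]) = -207
  + (3) · M_24   where M_24 = det([4 3 -6; -7 6 -2; 3 5 -1]) = 295
det = (-1)·(4)·(-207) + (+1)·(3)·(295) = 1713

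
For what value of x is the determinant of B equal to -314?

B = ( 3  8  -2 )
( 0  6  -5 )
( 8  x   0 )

-6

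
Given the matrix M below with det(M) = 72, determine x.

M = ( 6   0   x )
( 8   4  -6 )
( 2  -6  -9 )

x = -9

Expanding along the column containing x, det(M) is linear in x: det(M) = (-56)·x + (-432).
Set (-56)·x + (-432) = 72  ⇒  (-56)·x = 504  ⇒  x = -9.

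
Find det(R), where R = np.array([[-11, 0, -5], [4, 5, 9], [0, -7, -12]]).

Expand along row 1:
  + (-11) · |5 9; -7 -12| = (-11)·(-60 − (-63)) = -33
  + (-5) · |4 5; 0 -7| = (-5)·(-28 − 0) = 140
Sum: (-33) + (140) = 107

107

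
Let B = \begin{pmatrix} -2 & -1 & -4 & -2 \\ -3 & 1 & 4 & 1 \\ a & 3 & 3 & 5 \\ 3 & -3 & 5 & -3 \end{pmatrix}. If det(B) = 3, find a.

Expanding along the column containing a, det(B) is linear in a: det(B) = (-17)·a + (71).
Set (-17)·a + (71) = 3  ⇒  (-17)·a = -68  ⇒  a = 4.

4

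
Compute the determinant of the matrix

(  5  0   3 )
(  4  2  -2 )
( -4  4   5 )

Expand along row 1:
  + 5 · |2 -2; 4 5| = 5·(10 − (-8)) = 90
  + 3 · |4 2; -4 4| = 3·(16 − (-8)) = 72
Sum: (90) + (72) = 162

162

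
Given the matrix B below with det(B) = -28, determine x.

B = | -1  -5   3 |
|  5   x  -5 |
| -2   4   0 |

Expanding along the row containing x, det(B) is linear in x: det(B) = (6)·x + (-10).
Set (6)·x + (-10) = -28  ⇒  (6)·x = -18  ⇒  x = -3.

x = -3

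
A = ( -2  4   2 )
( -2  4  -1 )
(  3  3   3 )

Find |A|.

-54

Expand along column 1:
  + (-2) · |4 -1; 3 3| = (-2)·(12 − (-3)) = -30
  − (-2) · |4 2; 3 3| = −(-2)·(12 − 6) = 12
  + 3 · |4 2; 4 -1| = 3·(-4 − 8) = -36
Sum: (-30) + (12) + (-36) = -54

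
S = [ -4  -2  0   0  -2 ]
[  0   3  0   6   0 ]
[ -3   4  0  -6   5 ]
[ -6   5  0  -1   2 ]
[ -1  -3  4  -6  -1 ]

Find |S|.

-1224

Expand along column 3 (it has 4 zeros):
  + (4) · M_53   where M_53 = det([-4 -2 0 -2; 0 3 6 0; -3 4 -6 5; -6 5 -1 2]) = -306
det = (+1)·(4)·(-306) = -1224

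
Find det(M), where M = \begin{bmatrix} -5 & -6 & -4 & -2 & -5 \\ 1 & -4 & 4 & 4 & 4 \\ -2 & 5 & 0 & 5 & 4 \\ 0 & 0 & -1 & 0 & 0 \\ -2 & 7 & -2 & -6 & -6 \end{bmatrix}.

The determinant is 55.

Expand along row 4 (it has 4 zeros):
  − (-1) · M_43   where M_43 = det([-5 -6 -2 -5; 1 -4 4 4; -2 5 5 4; -2 7 -6 -6]) = 55
det = (-1)·(-1)·(55) = 55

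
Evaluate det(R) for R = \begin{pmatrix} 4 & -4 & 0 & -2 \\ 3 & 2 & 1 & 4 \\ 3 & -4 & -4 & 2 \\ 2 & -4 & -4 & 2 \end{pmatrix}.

|R| = -64

Expand along row 1 (it has 1 zero):
  + (4) · M_11   where M_11 = det([2 1 4; -4 -4 2; -4 -4 2]) = 0
  − (-4) · M_12   where M_12 = det([3 1 4; 3 -4 2; 2 -4 2]) = -18
  − (-2) · M_14   where M_14 = det([3 2 1; 3 -4 -4; 2 -4 -4]) = 4
det = (+1)·(4)·(0) + (-1)·(-4)·(-18) + (-1)·(-2)·(4) = -64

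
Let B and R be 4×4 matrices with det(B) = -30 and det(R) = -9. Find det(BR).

det(BR) = 270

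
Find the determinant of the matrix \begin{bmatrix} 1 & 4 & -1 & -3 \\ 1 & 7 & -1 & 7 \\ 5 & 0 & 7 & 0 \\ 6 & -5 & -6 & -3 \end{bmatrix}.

4020

Expand along row 3 (it has 2 zeros):
  + (5) · M_31   where M_31 = det([4 -1 -3; 7 -1 7; -5 -6 -3]) = 335
  + (7) · M_33   where M_33 = det([1 4 -3; 1 7 7; 6 -5 -3]) = 335
det = (+1)·(5)·(335) + (+1)·(7)·(335) = 4020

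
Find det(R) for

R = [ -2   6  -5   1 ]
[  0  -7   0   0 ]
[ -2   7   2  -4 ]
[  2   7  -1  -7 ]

Expand along row 2 (it has 3 zeros):
  + (-7) · M_22   where M_22 = det([-2 -5 1; -2 2 -4; 2 -1 -7]) = 144
det = (+1)·(-7)·(144) = -1008

-1008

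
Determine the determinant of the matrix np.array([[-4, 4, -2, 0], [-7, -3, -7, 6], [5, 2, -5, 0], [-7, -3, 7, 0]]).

Expand along column 4 (it has 3 zeros):
  + (6) · M_24   where M_24 = det([-4 4 -2; 5 2 -5; -7 -3 7]) = 6
det = (+1)·(6)·(6) = 36

36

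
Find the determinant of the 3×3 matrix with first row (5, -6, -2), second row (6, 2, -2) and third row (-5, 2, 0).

The determinant is -84.

Expand along row 3:
  + (-5) · |-6 -2; 2 -2| = (-5)·(12 − (-4)) = -80
  − 2 · |5 -2; 6 -2| = −2·(-10 − (-12)) = -4
Sum: (-80) + (-4) = -84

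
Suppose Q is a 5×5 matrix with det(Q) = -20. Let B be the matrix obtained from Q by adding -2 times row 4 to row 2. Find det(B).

Adding a multiple of one row to another leaves the determinant unchanged.
det(B) = (1)·(-20) = -20

det(B) = -20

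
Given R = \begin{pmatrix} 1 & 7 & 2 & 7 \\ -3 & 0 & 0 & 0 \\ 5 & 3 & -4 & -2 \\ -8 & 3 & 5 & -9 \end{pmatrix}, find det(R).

1659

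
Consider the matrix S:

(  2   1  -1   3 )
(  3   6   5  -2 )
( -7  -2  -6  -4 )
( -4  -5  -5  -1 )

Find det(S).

138

Expand along row 1:
  + (2) · M_11   where M_11 = det([6 5 -2; -2 -6 -4; -5 -5 -1]) = 46
  − (1) · M_12   where M_12 = det([3 5 -2; -7 -6 -4; -4 -5 -1]) = -19
  + (-1) · M_13   where M_13 = det([3 6 -2; -7 -2 -4; -4 -5 -1]) = -54
  − (3) · M_14   where M_14 = det([3 6 5; -7 -2 -6; -4 -5 -5]) = 9
det = (+1)·(2)·(46) + (-1)·(1)·(-19) + (+1)·(-1)·(-54) + (-1)·(3)·(9) = 138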